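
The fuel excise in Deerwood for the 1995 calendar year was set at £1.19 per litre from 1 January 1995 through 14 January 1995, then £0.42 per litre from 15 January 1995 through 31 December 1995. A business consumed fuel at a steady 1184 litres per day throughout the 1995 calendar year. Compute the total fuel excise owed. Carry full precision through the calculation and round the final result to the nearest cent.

1 January – 14 January 1995: 14 days × 1184 litres/day = 16,576 litres at £1.19/litre → £19725.44
15 January – 31 December 1995: 351 days × 1184 litres/day = 415,584 litres at £0.42/litre → £174545.28

£194270.72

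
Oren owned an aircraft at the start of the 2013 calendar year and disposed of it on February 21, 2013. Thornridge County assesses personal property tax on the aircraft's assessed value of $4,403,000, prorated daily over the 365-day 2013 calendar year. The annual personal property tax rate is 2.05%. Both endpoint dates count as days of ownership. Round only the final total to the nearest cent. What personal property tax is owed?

$12,859.17

Days held (January 1 – February 21, 2013): 52 out of 365
Tax = $4,403,000 × 2.05% × 52/365 = $12,859.1726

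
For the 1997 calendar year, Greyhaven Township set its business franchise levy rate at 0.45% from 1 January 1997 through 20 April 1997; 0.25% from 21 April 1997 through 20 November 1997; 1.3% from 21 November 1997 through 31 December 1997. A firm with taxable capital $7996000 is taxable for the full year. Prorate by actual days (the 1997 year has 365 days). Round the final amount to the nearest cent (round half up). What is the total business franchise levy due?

1 January – 20 April 1997: 110 days at 0.45% → $7996000 × 0.45% × 110/365 = $10843.8904
21 April – 20 November 1997: 214 days at 0.25% → $7996000 × 0.25% × 214/365 = $11720.1644
21 November – 31 December 1997: 41 days at 1.3% → $7996000 × 1.3% × 41/365 = $11676.3507
Total = $34240.4055

$34240.41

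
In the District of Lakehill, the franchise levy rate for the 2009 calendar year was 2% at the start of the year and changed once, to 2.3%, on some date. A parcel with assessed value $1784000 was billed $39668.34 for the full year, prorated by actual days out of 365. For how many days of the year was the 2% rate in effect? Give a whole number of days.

Let d = days at the first rate; then 365 − d days at the second rate.
$1784000 × [2%·d + 2.3%·(365−d)] / 365 = $39668.34
Solving gives d = 93, so the new rate took effect on 4 April 2009.

93 days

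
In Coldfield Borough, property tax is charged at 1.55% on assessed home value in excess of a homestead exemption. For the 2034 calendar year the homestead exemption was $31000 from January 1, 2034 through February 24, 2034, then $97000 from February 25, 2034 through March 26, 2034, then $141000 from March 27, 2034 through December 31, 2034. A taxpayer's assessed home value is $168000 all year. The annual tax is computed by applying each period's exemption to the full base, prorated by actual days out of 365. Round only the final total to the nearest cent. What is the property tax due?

January 1 – February 24, 2034: 55 days, exemption $31000 → ($168000 − $31000) × 1.55% × 55/365 = $319.9795
February 25 – March 26, 2034: 30 days, exemption $97000 → ($168000 − $97000) × 1.55% × 30/365 = $90.4521
March 27 – December 31, 2034: 280 days, exemption $141000 → ($168000 − $141000) × 1.55% × 280/365 = $321.0411
Total = $731.4726

$731.47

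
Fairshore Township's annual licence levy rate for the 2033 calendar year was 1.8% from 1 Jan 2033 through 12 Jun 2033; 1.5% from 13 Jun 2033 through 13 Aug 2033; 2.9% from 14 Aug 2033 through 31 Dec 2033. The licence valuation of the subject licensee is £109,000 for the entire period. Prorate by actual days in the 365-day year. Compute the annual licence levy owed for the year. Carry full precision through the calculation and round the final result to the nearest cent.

£2,366.35

1 Jan – 12 Jun 2033: 163 days at 1.8% → £109,000 × 1.8% × 163/365 = £876.1808
13 Jun – 13 Aug 2033: 62 days at 1.5% → £109,000 × 1.5% × 62/365 = £277.7260
14 Aug – 31 Dec 2033: 140 days at 2.9% → £109,000 × 2.9% × 140/365 = £1,212.4384
Total = £2,366.3452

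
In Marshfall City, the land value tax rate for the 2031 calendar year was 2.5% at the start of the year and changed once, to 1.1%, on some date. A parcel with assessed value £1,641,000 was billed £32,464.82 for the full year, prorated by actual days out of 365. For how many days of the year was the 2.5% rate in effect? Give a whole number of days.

229 days

Let d = days at the first rate; then 365 − d days at the second rate.
£1,641,000 × [2.5%·d + 1.1%·(365−d)] / 365 = £32,464.82
Solving gives d = 229, so the new rate took effect on 18 Aug 2031.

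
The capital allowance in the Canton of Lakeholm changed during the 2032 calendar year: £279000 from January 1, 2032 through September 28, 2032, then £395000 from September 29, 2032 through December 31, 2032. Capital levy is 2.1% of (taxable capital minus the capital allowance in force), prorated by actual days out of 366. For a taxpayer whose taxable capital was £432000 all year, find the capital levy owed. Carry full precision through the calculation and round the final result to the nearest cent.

January 1 – September 28, 2032: 272 days, exemption £279000 → (£432000 − £279000) × 2.1% × 272/366 = £2387.8033
September 29 – December 31, 2032: 94 days, exemption £395000 → (£432000 − £395000) × 2.1% × 94/366 = £199.5574
Total = £2587.3607

£2587.36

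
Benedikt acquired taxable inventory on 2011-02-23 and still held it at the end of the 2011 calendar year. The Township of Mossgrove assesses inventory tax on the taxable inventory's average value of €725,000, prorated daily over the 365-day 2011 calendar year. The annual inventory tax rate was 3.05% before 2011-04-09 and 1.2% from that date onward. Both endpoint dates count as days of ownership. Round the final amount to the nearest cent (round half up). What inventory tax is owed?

2011-02-23 to 2011-04-08: 45 days at 3.05% → €725,000 × 3.05% × 45/365 = €2,726.1986
2011-04-09 to 2011-12-31: 267 days at 1.2% → €725,000 × 1.2% × 267/365 = €6,364.1096
Total = €9,090.3082

€9,090.31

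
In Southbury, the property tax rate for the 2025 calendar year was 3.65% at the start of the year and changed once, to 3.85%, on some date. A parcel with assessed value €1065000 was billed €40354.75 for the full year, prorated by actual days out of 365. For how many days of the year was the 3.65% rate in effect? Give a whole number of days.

111 days

Let d = days at the first rate; then 365 − d days at the second rate.
€1065000 × [3.65%·d + 3.85%·(365−d)] / 365 = €40354.75
Solving gives d = 111, so the new rate took effect on 22 April 2025.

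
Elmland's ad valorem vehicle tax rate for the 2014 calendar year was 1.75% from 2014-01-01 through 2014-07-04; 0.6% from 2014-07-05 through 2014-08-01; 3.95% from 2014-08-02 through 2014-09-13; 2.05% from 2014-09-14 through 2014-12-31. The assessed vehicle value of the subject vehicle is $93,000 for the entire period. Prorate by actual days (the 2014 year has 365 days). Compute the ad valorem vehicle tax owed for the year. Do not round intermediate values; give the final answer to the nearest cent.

$1,869.81

2014-01-01 to 2014-07-04: 185 days at 1.75% → $93,000 × 1.75% × 185/365 = $824.8973
2014-07-05 to 2014-08-01: 28 days at 0.6% → $93,000 × 0.6% × 28/365 = $42.8055
2014-08-02 to 2014-09-13: 43 days at 3.95% → $93,000 × 3.95% × 43/365 = $432.7685
2014-09-14 to 2014-12-31: 109 days at 2.05% → $93,000 × 2.05% × 109/365 = $569.3384
Total = $1,869.8096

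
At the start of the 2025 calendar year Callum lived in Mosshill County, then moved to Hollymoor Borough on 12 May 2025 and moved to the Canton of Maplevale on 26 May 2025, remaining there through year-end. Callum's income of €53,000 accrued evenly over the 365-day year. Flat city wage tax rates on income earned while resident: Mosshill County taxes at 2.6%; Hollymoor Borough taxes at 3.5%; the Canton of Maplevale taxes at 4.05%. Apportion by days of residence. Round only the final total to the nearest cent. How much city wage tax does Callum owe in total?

Mosshill County, 1 January – 11 May 2025: 131 days → €53,000 × 2.6% × 131/365 = €494.5699
Hollymoor Borough, 12 May – 25 May 2025: 14 days → €53,000 × 3.5% × 14/365 = €71.1507
The Canton of Maplevale, 26 May – 31 December 2025: 220 days → €53,000 × 4.05% × 220/365 = €1,293.7808
Total = €1,859.5014

€1,859.50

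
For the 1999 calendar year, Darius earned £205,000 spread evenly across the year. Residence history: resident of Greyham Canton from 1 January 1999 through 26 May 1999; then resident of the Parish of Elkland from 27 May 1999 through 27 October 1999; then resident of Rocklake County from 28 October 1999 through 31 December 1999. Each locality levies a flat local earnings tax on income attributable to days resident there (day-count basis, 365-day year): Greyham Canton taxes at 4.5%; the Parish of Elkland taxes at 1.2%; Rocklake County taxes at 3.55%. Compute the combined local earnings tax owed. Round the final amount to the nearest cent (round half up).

£6,023.91

Greyham Canton, 1 January – 26 May 1999: 146 days → £205,000 × 4.5% × 146/365 = £3,690.0000
The Parish of Elkland, 27 May – 27 October 1999: 154 days → £205,000 × 1.2% × 154/365 = £1,037.9178
Rocklake County, 28 October – 31 December 1999: 65 days → £205,000 × 3.55% × 65/365 = £1,295.9932
Total = £6,023.9110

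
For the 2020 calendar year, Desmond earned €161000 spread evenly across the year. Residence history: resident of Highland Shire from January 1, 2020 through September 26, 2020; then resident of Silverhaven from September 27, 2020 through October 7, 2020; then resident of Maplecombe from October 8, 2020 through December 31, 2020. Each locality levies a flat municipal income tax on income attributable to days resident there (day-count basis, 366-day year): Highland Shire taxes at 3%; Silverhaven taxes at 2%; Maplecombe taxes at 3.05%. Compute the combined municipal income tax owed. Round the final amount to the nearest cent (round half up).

Highland Shire, January 1 – September 26, 2020: 270 days → €161000 × 3% × 270/366 = €3563.1148
Silverhaven, September 27 – October 7, 2020: 11 days → €161000 × 2% × 11/366 = €96.7760
Maplecombe, October 8 – December 31, 2020: 85 days → €161000 × 3.05% × 85/366 = €1140.4167
Total = €4800.3074

€4800.31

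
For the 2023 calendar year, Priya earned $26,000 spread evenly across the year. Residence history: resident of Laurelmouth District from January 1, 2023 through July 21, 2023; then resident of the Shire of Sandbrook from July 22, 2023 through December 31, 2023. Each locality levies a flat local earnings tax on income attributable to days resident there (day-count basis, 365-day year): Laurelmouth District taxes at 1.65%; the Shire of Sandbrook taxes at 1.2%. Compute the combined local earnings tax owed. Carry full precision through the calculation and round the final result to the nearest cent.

Laurelmouth District, January 1 – July 21, 2023: 202 days → $26,000 × 1.65% × 202/365 = $237.4192
The Shire of Sandbrook, July 22 – December 31, 2023: 163 days → $26,000 × 1.2% × 163/365 = $139.3315
Total = $376.7507

$376.75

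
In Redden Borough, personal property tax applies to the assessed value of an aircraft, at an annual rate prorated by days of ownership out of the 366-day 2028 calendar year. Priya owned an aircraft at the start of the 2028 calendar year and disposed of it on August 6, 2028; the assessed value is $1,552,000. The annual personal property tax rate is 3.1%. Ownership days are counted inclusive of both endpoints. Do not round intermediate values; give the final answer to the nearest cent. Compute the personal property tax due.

Days held (January 1 – August 6, 2028): 219 out of 366
Tax = $1,552,000 × 3.1% × 219/366 = $28,788.3279

$28,788.33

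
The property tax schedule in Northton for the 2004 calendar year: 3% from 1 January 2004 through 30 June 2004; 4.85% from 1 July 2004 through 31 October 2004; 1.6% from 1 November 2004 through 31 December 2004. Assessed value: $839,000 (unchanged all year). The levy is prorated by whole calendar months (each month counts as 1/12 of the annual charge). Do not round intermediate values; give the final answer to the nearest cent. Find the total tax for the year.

$28,386.17

1 January – 30 June 2004: 6 months at 3% → $839,000 × 3% × 6/12 = $12,585.0000
1 July – 31 October 2004: 4 months at 4.85% → $839,000 × 4.85% × 4/12 = $13,563.8333
1 November – 31 December 2004: 2 months at 1.6% → $839,000 × 1.6% × 2/12 = $2,237.3333
Total = $28,386.1667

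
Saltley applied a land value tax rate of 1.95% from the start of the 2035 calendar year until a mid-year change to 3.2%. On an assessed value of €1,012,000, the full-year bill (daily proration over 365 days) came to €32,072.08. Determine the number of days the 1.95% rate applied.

Let d = days at the first rate; then 365 − d days at the second rate.
€1,012,000 × [1.95%·d + 3.2%·(365−d)] / 365 = €32,072.08
Solving gives d = 9, so the new rate took effect on 10 January 2035.

9 days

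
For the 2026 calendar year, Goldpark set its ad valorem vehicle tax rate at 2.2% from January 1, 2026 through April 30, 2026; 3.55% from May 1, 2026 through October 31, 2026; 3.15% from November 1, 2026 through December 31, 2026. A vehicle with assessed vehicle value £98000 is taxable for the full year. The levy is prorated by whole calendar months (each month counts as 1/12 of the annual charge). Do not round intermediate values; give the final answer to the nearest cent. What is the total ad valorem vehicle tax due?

£2972.67

January 1 – April 30, 2026: 4 months at 2.2% → £98000 × 2.2% × 4/12 = £718.6667
May 1 – October 31, 2026: 6 months at 3.55% → £98000 × 3.55% × 6/12 = £1739.5000
November 1 – December 31, 2026: 2 months at 3.15% → £98000 × 3.15% × 2/12 = £514.5000
Total = £2972.6667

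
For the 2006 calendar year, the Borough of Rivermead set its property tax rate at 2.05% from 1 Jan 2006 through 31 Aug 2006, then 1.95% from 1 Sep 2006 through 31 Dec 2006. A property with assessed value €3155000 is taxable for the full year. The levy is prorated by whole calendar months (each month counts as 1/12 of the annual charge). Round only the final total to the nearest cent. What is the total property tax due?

€63625.83

1 Jan – 31 Aug 2006: 8 months at 2.05% → €3155000 × 2.05% × 8/12 = €43118.3333
1 Sep – 31 Dec 2006: 4 months at 1.95% → €3155000 × 1.95% × 4/12 = €20507.5000
Total = €63625.8333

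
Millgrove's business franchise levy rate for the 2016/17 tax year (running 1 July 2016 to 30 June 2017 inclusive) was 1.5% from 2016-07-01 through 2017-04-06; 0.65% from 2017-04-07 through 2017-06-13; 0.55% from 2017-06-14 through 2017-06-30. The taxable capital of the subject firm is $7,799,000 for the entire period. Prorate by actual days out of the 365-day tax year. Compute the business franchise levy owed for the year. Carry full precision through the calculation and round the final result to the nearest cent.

$101,184.01

2016-07-01 to 2017-04-06: 280 days at 1.5% → $7,799,000 × 1.5% × 280/365 = $89,741.9178
2017-04-07 to 2017-06-13: 68 days at 0.65% → $7,799,000 × 0.65% × 68/365 = $9,444.2685
2017-06-14 to 2017-06-30: 17 days at 0.55% → $7,799,000 × 0.55% × 17/365 = $1,997.8260
Total = $101,184.0123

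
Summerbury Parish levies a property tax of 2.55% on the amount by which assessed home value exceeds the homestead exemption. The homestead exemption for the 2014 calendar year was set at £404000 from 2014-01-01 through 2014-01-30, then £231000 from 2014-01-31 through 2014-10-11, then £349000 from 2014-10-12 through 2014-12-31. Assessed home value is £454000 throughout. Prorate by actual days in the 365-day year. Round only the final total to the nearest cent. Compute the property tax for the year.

£4656.16

2014-01-01 to 2014-01-30: 30 days, exemption £404000 → (£454000 − £404000) × 2.55% × 30/365 = £104.7945
2014-01-31 to 2014-10-11: 254 days, exemption £231000 → (£454000 − £231000) × 2.55% × 254/365 = £3957.1808
2014-10-12 to 2014-12-31: 81 days, exemption £349000 → (£454000 − £349000) × 2.55% × 81/365 = £594.1849
Total = £4656.1603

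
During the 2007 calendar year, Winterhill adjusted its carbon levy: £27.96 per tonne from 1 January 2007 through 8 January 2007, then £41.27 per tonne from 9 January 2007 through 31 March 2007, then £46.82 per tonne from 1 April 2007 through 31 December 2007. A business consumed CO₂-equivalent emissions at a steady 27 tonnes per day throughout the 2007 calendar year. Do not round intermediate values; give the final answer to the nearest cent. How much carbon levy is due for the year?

£445,049.64

1 January – 8 January 2007: 8 days × 27 tonnes/day = 216 tonnes at £27.96/tonne → £6,039.36
9 January – 31 March 2007: 82 days × 27 tonnes/day = 2,214 tonnes at £41.27/tonne → £91,371.78
1 April – 31 December 2007: 275 days × 27 tonnes/day = 7,425 tonnes at £46.82/tonne → £347,638.50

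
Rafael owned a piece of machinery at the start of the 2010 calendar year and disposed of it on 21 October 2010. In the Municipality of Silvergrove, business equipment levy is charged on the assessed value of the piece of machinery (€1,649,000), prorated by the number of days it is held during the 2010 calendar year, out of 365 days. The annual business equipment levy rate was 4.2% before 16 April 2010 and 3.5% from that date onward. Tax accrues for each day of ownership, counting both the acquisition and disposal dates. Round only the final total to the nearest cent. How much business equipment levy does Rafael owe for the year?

1 January – 15 April 2010: 105 days at 4.2% → €1,649,000 × 4.2% × 105/365 = €19,923.5342
16 April – 21 October 2010: 189 days at 3.5% → €1,649,000 × 3.5% × 189/365 = €29,885.3014
Total = €49,808.8356

€49,808.84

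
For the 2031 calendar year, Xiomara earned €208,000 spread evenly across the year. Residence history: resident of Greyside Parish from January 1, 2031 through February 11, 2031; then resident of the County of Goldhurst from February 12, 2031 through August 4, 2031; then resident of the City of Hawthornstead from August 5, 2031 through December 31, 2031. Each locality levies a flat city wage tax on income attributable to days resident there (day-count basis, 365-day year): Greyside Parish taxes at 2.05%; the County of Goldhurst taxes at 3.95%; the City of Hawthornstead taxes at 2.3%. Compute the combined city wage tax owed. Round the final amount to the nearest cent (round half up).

Greyside Parish, January 1 – February 11, 2031: 42 days → €208,000 × 2.05% × 42/365 = €490.6521
The County of Goldhurst, February 12 – August 4, 2031: 174 days → €208,000 × 3.95% × 174/365 = €3,916.6685
The City of Hawthornstead, August 5 – December 31, 2031: 149 days → €208,000 × 2.3% × 149/365 = €1,952.9205
Total = €6,360.2411

€6,360.24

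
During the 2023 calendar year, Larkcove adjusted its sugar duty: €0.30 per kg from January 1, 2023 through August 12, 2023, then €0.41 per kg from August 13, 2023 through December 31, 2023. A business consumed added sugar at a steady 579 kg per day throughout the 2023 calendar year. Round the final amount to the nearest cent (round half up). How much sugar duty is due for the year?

January 1 – August 12, 2023: 224 days × 579 kg/day = 129,696 kg at €0.30/kg → €38908.80
August 13 – December 31, 2023: 141 days × 579 kg/day = 81,639 kg at €0.41/kg → €33471.99

€72380.79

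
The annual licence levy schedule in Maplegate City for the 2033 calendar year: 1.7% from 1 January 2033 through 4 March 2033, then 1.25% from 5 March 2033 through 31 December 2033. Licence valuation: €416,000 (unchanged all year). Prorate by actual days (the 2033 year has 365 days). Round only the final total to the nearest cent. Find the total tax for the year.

1 January – 4 March 2033: 63 days at 1.7% → €416,000 × 1.7% × 63/365 = €1,220.6466
5 March – 31 December 2033: 302 days at 1.25% → €416,000 × 1.25% × 302/365 = €4,302.4658
Total = €5,523.1123

€5,523.11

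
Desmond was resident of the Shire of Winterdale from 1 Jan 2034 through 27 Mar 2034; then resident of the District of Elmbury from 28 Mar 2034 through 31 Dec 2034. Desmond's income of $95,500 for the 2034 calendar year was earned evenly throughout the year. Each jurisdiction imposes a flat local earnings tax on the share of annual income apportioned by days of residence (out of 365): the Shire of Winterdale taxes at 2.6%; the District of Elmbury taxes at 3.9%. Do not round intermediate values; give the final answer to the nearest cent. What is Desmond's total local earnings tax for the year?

$3,431.98

The Shire of Winterdale, 1 Jan – 27 Mar 2034: 86 days → $95,500 × 2.6% × 86/365 = $585.0356
The District of Elmbury, 28 Mar – 31 Dec 2034: 279 days → $95,500 × 3.9% × 279/365 = $2,846.9466
Total = $3,431.9822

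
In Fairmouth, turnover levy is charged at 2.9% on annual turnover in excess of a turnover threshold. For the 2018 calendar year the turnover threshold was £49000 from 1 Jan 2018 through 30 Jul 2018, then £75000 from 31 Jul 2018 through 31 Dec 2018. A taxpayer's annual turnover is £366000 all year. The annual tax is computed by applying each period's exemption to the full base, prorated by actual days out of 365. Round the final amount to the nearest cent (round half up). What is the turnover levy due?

1 Jan – 30 Jul 2018: 211 days, exemption £49000 → (£366000 − £49000) × 2.9% × 211/365 = £5314.3096
31 Jul – 31 Dec 2018: 154 days, exemption £75000 → (£366000 − £75000) × 2.9% × 154/365 = £3560.5644
Total = £8874.8740

£8874.87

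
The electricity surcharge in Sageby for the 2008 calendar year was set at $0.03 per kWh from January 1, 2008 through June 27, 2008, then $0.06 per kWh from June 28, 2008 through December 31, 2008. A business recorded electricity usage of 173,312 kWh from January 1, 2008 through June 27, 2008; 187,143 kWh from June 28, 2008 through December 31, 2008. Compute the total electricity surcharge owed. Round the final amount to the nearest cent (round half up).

January 1 – June 27, 2008: 173,312 kWh at $0.03/kWh → $5,199.36
June 28 – December 31, 2008: 187,143 kWh at $0.06/kWh → $11,228.58

$16,427.94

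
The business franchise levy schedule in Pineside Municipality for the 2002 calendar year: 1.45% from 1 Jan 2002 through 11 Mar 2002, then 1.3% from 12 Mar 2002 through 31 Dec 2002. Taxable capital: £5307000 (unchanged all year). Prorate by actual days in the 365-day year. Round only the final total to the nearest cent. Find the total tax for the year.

1 Jan – 11 Mar 2002: 70 days at 1.45% → £5307000 × 1.45% × 70/365 = £14757.8219
12 Mar – 31 Dec 2002: 295 days at 1.3% → £5307000 × 1.3% × 295/365 = £55759.8493
Total = £70517.6712

£70517.67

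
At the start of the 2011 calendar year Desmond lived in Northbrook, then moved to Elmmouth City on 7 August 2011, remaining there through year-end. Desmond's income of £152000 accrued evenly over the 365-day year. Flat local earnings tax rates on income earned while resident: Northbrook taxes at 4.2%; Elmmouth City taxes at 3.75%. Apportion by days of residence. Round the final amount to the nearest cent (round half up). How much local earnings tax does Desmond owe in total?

£6108.53

Northbrook, 1 January – 6 August 2011: 218 days → £152000 × 4.2% × 218/365 = £3812.9096
Elmmouth City, 7 August – 31 December 2011: 147 days → £152000 × 3.75% × 147/365 = £2295.6164
Total = £6108.5260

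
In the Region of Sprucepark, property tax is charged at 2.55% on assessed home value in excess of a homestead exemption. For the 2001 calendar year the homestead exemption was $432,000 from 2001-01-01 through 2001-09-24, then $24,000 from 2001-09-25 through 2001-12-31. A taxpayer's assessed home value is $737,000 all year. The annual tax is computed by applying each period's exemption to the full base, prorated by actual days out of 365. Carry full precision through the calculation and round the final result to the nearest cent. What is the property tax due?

$10,570.90

2001-01-01 to 2001-09-24: 267 days, exemption $432,000 → ($737,000 − $432,000) × 2.55% × 267/365 = $5,689.2945
2001-09-25 to 2001-12-31: 98 days, exemption $24,000 → ($737,000 − $24,000) × 2.55% × 98/365 = $4,881.6082
Total = $10,570.9027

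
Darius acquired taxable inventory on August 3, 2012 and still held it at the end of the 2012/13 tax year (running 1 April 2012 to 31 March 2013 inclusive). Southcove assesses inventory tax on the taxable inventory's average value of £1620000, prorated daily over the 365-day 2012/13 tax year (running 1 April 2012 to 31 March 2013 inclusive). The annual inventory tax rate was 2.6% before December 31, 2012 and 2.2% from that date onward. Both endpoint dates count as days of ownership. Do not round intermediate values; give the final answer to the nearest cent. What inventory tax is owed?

£26195.18

August 3 – December 30, 2012: 150 days at 2.6% → £1620000 × 2.6% × 150/365 = £17309.5890
December 31, 2012 – March 31, 2013: 91 days at 2.2% → £1620000 × 2.2% × 91/365 = £8885.5890
Total = £26195.1781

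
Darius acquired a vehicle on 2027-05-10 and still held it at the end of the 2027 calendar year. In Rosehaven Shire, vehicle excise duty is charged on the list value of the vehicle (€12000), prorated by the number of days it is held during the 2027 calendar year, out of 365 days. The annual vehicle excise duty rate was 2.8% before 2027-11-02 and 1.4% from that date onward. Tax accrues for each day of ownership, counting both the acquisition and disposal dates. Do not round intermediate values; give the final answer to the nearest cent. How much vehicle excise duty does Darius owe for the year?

2027-05-10 to 2027-11-01: 176 days at 2.8% → €12000 × 2.8% × 176/365 = €162.0164
2027-11-02 to 2027-12-31: 60 days at 1.4% → €12000 × 1.4% × 60/365 = €27.6164
Total = €189.6329

€189.63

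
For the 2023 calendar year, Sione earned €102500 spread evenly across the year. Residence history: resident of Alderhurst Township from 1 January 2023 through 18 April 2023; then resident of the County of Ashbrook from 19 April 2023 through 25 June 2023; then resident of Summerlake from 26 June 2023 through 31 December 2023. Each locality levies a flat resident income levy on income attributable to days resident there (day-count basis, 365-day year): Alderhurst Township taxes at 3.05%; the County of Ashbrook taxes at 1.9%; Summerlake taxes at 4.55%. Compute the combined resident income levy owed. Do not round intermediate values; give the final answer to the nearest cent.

€3702.78

Alderhurst Township, 1 January – 18 April 2023: 108 days → €102500 × 3.05% × 108/365 = €925.0274
The County of Ashbrook, 19 April – 25 June 2023: 68 days → €102500 × 1.9% × 68/365 = €362.8219
Summerlake, 26 June – 31 December 2023: 189 days → €102500 × 4.55% × 189/365 = €2414.9281
Total = €3702.7774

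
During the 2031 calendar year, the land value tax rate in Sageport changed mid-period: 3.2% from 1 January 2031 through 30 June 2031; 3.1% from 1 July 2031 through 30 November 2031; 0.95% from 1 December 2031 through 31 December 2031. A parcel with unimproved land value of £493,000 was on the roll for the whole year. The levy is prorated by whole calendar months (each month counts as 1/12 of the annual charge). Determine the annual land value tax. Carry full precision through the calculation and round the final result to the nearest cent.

£14,646.21

1 January – 30 June 2031: 6 months at 3.2% → £493,000 × 3.2% × 6/12 = £7,888.0000
1 July – 30 November 2031: 5 months at 3.1% → £493,000 × 3.1% × 5/12 = £6,367.9167
1 December – 31 December 2031: 1 month at 0.95% → £493,000 × 0.95% × 1/12 = £390.2917
Total = £14,646.2083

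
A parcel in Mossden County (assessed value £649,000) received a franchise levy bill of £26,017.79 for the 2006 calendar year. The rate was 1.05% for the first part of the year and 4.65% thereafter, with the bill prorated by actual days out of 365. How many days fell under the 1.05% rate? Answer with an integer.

Let d = days at the first rate; then 365 − d days at the second rate.
£649,000 × [1.05%·d + 4.65%·(365−d)] / 365 = £26,017.79
Solving gives d = 65, so the new rate took effect on 7 March 2006.

65 days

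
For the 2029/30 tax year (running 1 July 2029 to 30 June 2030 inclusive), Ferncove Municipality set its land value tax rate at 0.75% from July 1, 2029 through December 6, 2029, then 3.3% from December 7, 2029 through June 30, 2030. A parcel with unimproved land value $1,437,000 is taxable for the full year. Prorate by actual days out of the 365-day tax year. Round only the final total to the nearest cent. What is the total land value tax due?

$31,458.49

July 1 – December 6, 2029: 159 days at 0.75% → $1,437,000 × 0.75% × 159/365 = $4,694.8562
December 7, 2029 – June 30, 2030: 206 days at 3.3% → $1,437,000 × 3.3% × 206/365 = $26,763.6329
Total = $31,458.4890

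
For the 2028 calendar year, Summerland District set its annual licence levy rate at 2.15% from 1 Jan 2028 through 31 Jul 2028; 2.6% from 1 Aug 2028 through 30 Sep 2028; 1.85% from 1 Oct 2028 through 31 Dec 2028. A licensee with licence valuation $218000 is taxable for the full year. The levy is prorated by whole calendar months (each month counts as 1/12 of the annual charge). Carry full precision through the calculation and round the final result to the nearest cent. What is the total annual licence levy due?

1 Jan – 31 Jul 2028: 7 months at 2.15% → $218000 × 2.15% × 7/12 = $2734.0833
1 Aug – 30 Sep 2028: 2 months at 2.6% → $218000 × 2.6% × 2/12 = $944.6667
1 Oct – 31 Dec 2028: 3 months at 1.85% → $218000 × 1.85% × 3/12 = $1008.2500
Total = $4687.0000

$4687.00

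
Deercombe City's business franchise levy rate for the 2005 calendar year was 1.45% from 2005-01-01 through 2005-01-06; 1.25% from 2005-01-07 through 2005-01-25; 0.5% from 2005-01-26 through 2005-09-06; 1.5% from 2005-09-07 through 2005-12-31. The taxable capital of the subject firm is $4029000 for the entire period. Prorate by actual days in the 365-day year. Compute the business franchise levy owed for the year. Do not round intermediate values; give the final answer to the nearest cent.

2005-01-01 to 2005-01-06: 6 days at 1.45% → $4029000 × 1.45% × 6/365 = $960.3370
2005-01-07 to 2005-01-25: 19 days at 1.25% → $4029000 × 1.25% × 19/365 = $2621.6096
2005-01-26 to 2005-09-06: 224 days at 0.5% → $4029000 × 0.5% × 224/365 = $12362.9589
2005-09-07 to 2005-12-31: 116 days at 1.5% → $4029000 × 1.5% × 116/365 = $19206.7397
Total = $35151.6452

$35151.65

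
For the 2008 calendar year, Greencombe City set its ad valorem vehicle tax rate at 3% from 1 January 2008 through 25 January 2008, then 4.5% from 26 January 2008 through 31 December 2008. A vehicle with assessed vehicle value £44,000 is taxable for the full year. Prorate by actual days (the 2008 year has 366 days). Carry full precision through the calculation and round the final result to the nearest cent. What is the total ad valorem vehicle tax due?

£1,934.92

1 January – 25 January 2008: 25 days at 3% → £44,000 × 3% × 25/366 = £90.1639
26 January – 31 December 2008: 341 days at 4.5% → £44,000 × 4.5% × 341/366 = £1,844.7541
Total = £1,934.9180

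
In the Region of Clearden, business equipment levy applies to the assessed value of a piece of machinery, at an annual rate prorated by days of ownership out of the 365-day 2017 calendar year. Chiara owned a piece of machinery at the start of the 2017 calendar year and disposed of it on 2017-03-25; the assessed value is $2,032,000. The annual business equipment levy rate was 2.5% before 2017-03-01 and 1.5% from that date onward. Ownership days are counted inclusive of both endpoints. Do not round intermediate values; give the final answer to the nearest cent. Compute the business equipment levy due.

2017-01-01 to 2017-02-28: 59 days at 2.5% → $2,032,000 × 2.5% × 59/365 = $8,211.5068
2017-03-01 to 2017-03-25: 25 days at 1.5% → $2,032,000 × 1.5% × 25/365 = $2,087.6712
Total = $10,299.1781

$10,299.18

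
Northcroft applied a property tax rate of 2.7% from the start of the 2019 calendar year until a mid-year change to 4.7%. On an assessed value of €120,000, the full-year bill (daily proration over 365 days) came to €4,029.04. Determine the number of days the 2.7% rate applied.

Let d = days at the first rate; then 365 − d days at the second rate.
€120,000 × [2.7%·d + 4.7%·(365−d)] / 365 = €4,029.04
Solving gives d = 245, so the new rate took effect on 3 September 2019.

245 days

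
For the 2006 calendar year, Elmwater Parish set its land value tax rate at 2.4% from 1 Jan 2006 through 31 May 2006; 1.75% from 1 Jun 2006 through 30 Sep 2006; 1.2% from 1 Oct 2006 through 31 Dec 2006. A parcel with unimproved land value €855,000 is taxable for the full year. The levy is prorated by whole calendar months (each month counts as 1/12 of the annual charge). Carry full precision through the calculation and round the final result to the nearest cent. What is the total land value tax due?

€16,102.50

1 Jan – 31 May 2006: 5 months at 2.4% → €855,000 × 2.4% × 5/12 = €8,550.0000
1 Jun – 30 Sep 2006: 4 months at 1.75% → €855,000 × 1.75% × 4/12 = €4,987.5000
1 Oct – 31 Dec 2006: 3 months at 1.2% → €855,000 × 1.2% × 3/12 = €2,565.0000
Total = €16,102.5000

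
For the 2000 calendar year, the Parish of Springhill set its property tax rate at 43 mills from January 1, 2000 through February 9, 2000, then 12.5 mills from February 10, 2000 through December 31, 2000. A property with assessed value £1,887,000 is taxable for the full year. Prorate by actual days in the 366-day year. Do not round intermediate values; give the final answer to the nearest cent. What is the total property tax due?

£29,877.50

January 1 – February 9, 2000: 40 days at 43 mills → £1,887,000 × 4.3% × 40/366 = £8,867.8689
February 10 – December 31, 2000: 326 days at 12.5 mills → £1,887,000 × 1.25% × 326/366 = £21,009.6311
Total = £29,877.5000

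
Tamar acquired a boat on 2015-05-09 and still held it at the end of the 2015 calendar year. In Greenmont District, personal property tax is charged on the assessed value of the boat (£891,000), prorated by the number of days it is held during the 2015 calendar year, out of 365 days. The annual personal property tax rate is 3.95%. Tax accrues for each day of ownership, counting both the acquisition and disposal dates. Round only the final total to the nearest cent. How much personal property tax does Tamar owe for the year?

£22,852.32

Days held (2015-05-09 to 2015-12-31): 237 out of 365
Tax = £891,000 × 3.95% × 237/365 = £22,852.3192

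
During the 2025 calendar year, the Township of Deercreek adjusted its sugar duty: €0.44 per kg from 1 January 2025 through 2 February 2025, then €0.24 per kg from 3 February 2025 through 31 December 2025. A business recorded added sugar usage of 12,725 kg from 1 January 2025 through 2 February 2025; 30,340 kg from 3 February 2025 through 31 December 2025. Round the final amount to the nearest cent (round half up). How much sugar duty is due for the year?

€12880.60

1 January – 2 February 2025: 12,725 kg at €0.44/kg → €5599.00
3 February – 31 December 2025: 30,340 kg at €0.24/kg → €7281.60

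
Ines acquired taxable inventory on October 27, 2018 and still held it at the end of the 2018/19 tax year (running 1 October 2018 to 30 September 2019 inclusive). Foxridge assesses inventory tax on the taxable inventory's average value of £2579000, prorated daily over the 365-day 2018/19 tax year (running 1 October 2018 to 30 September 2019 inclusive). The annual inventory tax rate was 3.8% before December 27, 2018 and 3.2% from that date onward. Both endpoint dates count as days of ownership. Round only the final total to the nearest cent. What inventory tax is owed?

£79235.36

October 27 – December 26, 2018: 61 days at 3.8% → £2579000 × 3.8% × 61/365 = £16378.4164
December 27, 2018 – September 30, 2019: 278 days at 3.2% → £2579000 × 3.2% × 278/365 = £62856.9425
Total = £79235.3589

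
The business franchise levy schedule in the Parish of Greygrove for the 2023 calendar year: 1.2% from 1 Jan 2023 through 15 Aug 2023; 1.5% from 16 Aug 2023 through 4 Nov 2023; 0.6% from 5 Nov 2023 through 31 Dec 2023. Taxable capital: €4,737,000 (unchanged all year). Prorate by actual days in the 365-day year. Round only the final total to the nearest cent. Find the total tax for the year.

€55,559.17

1 Jan – 15 Aug 2023: 227 days at 1.2% → €4,737,000 × 1.2% × 227/365 = €35,352.2959
16 Aug – 4 Nov 2023: 81 days at 1.5% → €4,737,000 × 1.5% × 81/365 = €15,768.3699
5 Nov – 31 Dec 2023: 57 days at 0.6% → €4,737,000 × 0.6% × 57/365 = €4,438.5041
Total = €55,559.1699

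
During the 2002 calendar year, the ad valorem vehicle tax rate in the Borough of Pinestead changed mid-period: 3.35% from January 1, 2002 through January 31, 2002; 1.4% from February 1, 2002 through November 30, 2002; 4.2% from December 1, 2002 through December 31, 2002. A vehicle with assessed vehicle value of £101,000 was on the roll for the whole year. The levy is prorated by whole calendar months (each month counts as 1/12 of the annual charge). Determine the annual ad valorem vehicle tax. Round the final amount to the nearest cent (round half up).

January 1 – January 31, 2002: 1 month at 3.35% → £101,000 × 3.35% × 1/12 = £281.9583
February 1 – November 30, 2002: 10 months at 1.4% → £101,000 × 1.4% × 10/12 = £1,178.3333
December 1 – December 31, 2002: 1 month at 4.2% → £101,000 × 4.2% × 1/12 = £353.5000
Total = £1,813.7917

£1,813.79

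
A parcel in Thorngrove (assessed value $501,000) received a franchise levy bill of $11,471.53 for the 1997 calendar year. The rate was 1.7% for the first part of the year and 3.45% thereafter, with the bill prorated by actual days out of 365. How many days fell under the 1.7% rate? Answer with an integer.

Let d = days at the first rate; then 365 − d days at the second rate.
$501,000 × [1.7%·d + 3.45%·(365−d)] / 365 = $11,471.53
Solving gives d = 242, so the new rate took effect on August 31, 1997.

242 days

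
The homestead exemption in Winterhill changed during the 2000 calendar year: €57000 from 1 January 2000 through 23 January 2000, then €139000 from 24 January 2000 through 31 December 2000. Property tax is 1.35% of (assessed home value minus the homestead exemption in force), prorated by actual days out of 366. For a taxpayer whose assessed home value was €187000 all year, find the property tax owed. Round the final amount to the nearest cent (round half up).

1 January – 23 January 2000: 23 days, exemption €57000 → (€187000 − €57000) × 1.35% × 23/366 = €110.2869
24 January – 31 December 2000: 343 days, exemption €139000 → (€187000 − €139000) × 1.35% × 343/366 = €607.2787
Total = €717.5656

€717.57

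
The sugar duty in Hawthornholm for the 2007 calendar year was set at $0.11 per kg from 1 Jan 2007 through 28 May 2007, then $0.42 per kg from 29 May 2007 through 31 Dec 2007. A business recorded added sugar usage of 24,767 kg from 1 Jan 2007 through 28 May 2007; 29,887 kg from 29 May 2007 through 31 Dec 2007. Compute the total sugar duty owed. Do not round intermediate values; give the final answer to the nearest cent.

1 Jan – 28 May 2007: 24,767 kg at $0.11/kg → $2,724.37
29 May – 31 Dec 2007: 29,887 kg at $0.42/kg → $12,552.54

$15,276.91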